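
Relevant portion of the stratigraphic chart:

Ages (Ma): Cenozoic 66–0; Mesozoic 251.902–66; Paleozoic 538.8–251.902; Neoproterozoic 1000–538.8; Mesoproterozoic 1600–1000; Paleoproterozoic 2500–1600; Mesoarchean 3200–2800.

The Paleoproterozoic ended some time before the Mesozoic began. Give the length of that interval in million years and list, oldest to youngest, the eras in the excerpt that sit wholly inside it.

End of Paleoproterozoic = 1600 Ma; start of Mesozoic = 251.902 Ma.
Gap = 1600 − 251.902 = 1348.098 Myr.
Eras wholly inside 1600–251.902 Ma: Mesoproterozoic (1600–1000), Neoproterozoic (1000–538.8), Paleozoic (538.8–251.902).

1348.098 million years; Mesoproterozoic, Neoproterozoic, Paleozoic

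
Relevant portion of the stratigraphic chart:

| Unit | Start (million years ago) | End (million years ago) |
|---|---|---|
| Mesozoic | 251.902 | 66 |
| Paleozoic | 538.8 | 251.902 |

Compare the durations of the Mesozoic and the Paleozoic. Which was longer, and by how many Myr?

Mesozoic: 251.902 − 66 = 185.902 Myr.
Paleozoic: 538.8 − 251.902 = 286.898 Myr.
Difference: 286.898 − 185.902 = 100.996 Myr, so the Paleozoic was longer.

Paleozoic, by 100.996 million years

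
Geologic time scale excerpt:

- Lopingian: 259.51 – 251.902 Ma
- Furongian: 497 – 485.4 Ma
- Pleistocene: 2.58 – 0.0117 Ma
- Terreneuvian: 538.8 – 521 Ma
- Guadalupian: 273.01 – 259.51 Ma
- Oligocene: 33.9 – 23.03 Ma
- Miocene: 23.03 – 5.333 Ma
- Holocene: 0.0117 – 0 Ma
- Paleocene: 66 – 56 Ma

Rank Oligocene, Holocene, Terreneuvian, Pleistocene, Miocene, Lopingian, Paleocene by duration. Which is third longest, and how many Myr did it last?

Oligocene, 10.87 million years

Start − end for each: Oligocene 33.9 − 23.03 = 10.87; Holocene 0.0117 − 0 = 0.0117; Terreneuvian 538.8 − 521 = 17.8; Pleistocene 2.58 − 0.0117 = 2.5683; Miocene 23.03 − 5.333 = 17.697; Lopingian 259.51 − 251.902 = 7.608; Paleocene 66 − 56 = 10.
Ranking these from longest: Terreneuvian > Miocene > Oligocene > Paleocene > Lopingian > Pleistocene > Holocene.
Position 3 in that ranking is Oligocene, which lasted 10.87 Myr.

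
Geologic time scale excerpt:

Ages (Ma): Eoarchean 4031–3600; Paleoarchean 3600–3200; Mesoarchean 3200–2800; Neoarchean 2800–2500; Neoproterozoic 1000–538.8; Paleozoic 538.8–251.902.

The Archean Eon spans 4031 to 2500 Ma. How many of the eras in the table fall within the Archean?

Eras inside 4031–2500 Ma: Eoarchean, Paleoarchean, Mesoarchean, Neoarchean — 4 in total.

4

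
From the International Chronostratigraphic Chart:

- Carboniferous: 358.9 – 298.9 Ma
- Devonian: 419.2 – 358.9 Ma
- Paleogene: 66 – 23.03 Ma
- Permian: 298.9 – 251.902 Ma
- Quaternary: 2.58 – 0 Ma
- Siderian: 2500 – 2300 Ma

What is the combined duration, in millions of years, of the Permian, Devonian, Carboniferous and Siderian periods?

367.298 million years

Each duration: Permian = 46.998; Devonian = 60.3; Carboniferous = 60; Siderian = 200.
Sum: 46.998 + 60.3 + 60 + 200 = 367.298 Myr.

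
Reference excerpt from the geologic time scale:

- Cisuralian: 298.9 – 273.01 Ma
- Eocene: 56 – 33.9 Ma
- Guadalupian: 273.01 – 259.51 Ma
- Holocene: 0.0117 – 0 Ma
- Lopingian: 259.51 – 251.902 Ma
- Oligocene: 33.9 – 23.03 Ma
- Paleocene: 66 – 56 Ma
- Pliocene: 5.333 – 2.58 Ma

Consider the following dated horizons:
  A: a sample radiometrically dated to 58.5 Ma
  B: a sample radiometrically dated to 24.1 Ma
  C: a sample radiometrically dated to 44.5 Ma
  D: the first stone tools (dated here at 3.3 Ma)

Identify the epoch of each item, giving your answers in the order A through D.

A — Paleocene; B — Oligocene; C — Eocene; D — Pliocene

A: 58.5 Ma lies in 66–56 Ma, so Paleocene.
B: 24.1 Ma lies in 33.9–23.03 Ma, so Oligocene.
C: 44.5 Ma lies in 56–33.9 Ma, so Eocene.
D: 3.3 Ma lies in 5.333–2.58 Ma, so Pliocene.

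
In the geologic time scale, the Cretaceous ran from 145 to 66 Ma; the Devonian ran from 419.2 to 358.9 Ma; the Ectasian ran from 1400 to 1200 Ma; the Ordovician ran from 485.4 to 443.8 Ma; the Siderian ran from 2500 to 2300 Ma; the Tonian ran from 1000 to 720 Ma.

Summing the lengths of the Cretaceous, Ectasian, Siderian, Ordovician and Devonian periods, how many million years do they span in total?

Duration is start − end for each: (145 − 66) + (1400 − 1200) + (2500 − 2300) + (485.4 − 443.8) + (419.2 − 358.9).
That is 79 + 200 + 200 + 41.6 + 60.3, which totals 580.9 million years.

580.9 million years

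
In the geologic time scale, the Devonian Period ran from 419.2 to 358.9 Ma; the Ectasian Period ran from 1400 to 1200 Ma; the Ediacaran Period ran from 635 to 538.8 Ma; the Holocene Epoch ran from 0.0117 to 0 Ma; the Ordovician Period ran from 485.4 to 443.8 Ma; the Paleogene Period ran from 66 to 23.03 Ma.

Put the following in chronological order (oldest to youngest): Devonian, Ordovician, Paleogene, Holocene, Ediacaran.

Sorting by start age (descending Ma, since larger Ma = older): Ediacaran start 635, Ordovician start 485.4, Devonian start 419.2, Paleogene start 66, Holocene start 0.0117.

Ediacaran, Ordovician, Devonian, Paleogene, Holocene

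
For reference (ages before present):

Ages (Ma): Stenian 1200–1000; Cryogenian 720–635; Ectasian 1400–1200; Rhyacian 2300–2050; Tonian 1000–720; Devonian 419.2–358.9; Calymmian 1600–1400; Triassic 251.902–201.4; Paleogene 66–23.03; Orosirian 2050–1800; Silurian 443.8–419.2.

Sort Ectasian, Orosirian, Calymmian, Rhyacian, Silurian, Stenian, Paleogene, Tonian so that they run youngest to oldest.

Paleogene, Silurian, Tonian, Stenian, Ectasian, Calymmian, Orosirian, Rhyacian

Read off each span (Ma): Ectasian 1400–1200; Orosirian 2050–1800; Calymmian 1600–1400; Rhyacian 2300–2050; Silurian 443.8–419.2; Stenian 1200–1000; Paleogene 66–23.03; Tonian 1000–720.
Larger Ma is older, so oldest→youngest is Rhyacian, Orosirian, Calymmian, Ectasian, Stenian, Tonian, Silurian, Paleogene; reverse it for youngest→oldest.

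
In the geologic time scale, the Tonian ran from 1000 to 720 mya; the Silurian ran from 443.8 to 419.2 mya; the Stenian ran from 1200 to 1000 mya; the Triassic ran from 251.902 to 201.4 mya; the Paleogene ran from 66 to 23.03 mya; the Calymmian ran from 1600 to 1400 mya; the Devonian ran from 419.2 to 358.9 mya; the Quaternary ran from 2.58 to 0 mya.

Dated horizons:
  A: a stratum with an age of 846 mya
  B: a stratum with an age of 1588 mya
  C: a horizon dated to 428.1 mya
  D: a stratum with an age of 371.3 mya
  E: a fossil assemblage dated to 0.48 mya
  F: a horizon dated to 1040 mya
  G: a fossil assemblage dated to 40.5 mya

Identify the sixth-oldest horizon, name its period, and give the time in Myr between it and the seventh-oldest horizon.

Sorted oldest-first by Ma: B (1588), F (1040), A (846), C (428.1), D (371.3), G (40.5), E (0.48).
The sixth oldest is G at 40.5 Ma, which lies in 66–23.03 Ma: the Paleogene.
The seventh oldest is E at 0.48 Ma; separation = |40.5 − 0.48| = 40.02 Myr.

G, in the Paleogene; 40.02 million years to E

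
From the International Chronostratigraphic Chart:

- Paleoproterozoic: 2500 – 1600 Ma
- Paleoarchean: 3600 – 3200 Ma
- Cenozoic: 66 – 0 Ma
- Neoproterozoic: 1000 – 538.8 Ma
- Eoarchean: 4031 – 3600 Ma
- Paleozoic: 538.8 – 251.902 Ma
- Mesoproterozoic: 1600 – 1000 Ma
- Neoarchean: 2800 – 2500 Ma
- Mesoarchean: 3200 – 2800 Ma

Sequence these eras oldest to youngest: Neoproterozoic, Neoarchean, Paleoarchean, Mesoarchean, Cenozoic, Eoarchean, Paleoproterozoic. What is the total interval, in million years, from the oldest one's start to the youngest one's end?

Start ages (Ma): Eoarchean 4031, Paleoarchean 3600, Mesoarchean 3200, Neoarchean 2800, Paleoproterozoic 2500, Neoproterozoic 1000, Cenozoic 66.
Ordered oldest to youngest: Eoarchean, Paleoarchean, Mesoarchean, Neoarchean, Paleoproterozoic, Neoproterozoic, Cenozoic.
Span = 4031 − 0 = 4031 Myr.

Eoarchean → Paleoarchean → Mesoarchean → Neoarchean → Paleoproterozoic → Neoproterozoic → Cenozoic; total span 4031 Myr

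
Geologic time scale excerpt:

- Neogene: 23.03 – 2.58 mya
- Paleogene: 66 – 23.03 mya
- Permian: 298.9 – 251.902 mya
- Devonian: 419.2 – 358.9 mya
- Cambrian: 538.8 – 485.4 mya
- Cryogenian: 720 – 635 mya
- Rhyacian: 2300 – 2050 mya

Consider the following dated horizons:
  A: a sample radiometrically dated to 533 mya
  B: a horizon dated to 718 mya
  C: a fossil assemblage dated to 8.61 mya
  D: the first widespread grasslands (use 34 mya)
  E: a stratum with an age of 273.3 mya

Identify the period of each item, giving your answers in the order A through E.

A — Cambrian; B — Cryogenian; C — Neogene; D — Paleogene; E — Permian

A: 533 Ma lies in 538.8–485.4 Ma, so Cambrian.
B: 718 Ma lies in 720–635 Ma, so Cryogenian.
C: 8.61 Ma lies in 23.03–2.58 Ma, so Neogene.
D: 34 Ma lies in 66–23.03 Ma, so Paleogene.
E: 273.3 Ma lies in 298.9–251.902 Ma, so Permian.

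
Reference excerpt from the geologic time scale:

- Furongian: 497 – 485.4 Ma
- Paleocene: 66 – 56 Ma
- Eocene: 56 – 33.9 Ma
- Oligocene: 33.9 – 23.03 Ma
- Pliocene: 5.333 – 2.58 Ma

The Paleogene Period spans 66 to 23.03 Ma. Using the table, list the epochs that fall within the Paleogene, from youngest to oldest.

Epochs with both bounds inside 66–23.03 Ma: Oligocene (33.9–23.03), Eocene (56–33.9), Paleocene (66–56).

Oligocene, Eocene, Paleocene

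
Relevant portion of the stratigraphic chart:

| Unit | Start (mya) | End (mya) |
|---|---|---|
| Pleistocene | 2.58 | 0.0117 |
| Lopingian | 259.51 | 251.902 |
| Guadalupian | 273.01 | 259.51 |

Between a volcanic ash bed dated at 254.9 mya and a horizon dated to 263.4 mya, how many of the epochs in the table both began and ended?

0

Checking each listed span, none has both start < 263.4 Ma and end > 254.9 Ma — every epoch straddles one of the two dates or lies outside them — so the count is 0.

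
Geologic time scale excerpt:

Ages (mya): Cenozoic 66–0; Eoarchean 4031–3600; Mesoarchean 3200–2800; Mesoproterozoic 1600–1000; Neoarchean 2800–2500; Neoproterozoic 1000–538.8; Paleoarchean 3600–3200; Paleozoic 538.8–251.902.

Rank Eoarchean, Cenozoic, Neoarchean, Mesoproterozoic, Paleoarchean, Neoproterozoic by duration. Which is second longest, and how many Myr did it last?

Neoproterozoic, 461.2 million years

Start − end for each: Eoarchean 4031 − 3600 = 431; Cenozoic 66 − 0 = 66; Neoarchean 2800 − 2500 = 300; Mesoproterozoic 1600 − 1000 = 600; Paleoarchean 3600 − 3200 = 400; Neoproterozoic 1000 − 538.8 = 461.2.
Ranking these from longest: Mesoproterozoic > Neoproterozoic > Eoarchean > Paleoarchean > Neoarchean > Cenozoic.
Position 2 in that ranking is Neoproterozoic, which lasted 461.2 Myr.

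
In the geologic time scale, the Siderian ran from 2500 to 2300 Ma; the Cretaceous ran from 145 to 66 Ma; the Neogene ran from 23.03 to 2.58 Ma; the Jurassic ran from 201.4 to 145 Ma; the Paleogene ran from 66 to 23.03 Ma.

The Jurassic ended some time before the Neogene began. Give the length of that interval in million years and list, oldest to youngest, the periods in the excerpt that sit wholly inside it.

The Jurassic closes at 145 Ma and the Neogene opens at 23.03 Ma, so the interval is 145 − 23.03 = 121.97 Myr.
A period fits inside if it starts at or after 145 Ma and ends at or before 23.03 Ma; oldest first that gives Cretaceous, Paleogene.

121.97 million years; Cretaceous, Paleogene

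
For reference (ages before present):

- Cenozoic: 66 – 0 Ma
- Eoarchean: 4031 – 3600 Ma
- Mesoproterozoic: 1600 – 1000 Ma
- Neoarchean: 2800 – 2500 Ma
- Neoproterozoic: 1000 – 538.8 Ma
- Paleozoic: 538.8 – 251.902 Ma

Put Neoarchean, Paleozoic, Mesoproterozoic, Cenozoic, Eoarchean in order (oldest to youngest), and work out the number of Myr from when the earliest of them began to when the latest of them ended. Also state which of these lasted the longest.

Start ages (Ma): Eoarchean 4031, Neoarchean 2800, Mesoproterozoic 1600, Paleozoic 538.8, Cenozoic 66.
Ordered oldest to youngest: Eoarchean, Neoarchean, Mesoproterozoic, Paleozoic, Cenozoic.
Span = 4031 − 0 = 4031 Myr.
Durations: Paleozoic 286.898, Mesoproterozoic 600, Eoarchean 431, Cenozoic 66, Neoarchean 300 → longest is Mesoproterozoic (600 Myr).

Eoarchean → Neoarchean → Mesoproterozoic → Paleozoic → Cenozoic; total span 4031 Myr; longest is Mesoproterozoic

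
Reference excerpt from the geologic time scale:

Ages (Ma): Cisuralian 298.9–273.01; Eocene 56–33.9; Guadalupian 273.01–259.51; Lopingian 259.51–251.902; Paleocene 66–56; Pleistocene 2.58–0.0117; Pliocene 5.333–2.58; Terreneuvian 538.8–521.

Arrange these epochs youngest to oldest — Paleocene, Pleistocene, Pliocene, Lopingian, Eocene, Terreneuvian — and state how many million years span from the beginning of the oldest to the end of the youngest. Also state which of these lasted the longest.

From the excerpt: Paleocene 66–56; Pleistocene 2.58–0.0117; Pliocene 5.333–2.58; Lopingian 259.51–251.902; Eocene 56–33.9; Terreneuvian 538.8–521 (Ma).
Larger Ma is earlier, so the oldest is Terreneuvian and the youngest is Pleistocene; youngest to oldest: Pleistocene, Pliocene, Eocene, Paleocene, Lopingian, Terreneuvian.
Oldest start 538.8 minus youngest end 0.0117 gives 538.7883 Myr overall.
Individual lengths (start − end): Pliocene 2.753; Lopingian 7.608; Terreneuvian 17.8; Eocene 22.1; Pleistocene 2.5683; Paleocene 10. The largest is Eocene at 22.1 Myr.

Pleistocene → Pliocene → Eocene → Paleocene → Lopingian → Terreneuvian; total span 538.7883 Myr; longest is Eocene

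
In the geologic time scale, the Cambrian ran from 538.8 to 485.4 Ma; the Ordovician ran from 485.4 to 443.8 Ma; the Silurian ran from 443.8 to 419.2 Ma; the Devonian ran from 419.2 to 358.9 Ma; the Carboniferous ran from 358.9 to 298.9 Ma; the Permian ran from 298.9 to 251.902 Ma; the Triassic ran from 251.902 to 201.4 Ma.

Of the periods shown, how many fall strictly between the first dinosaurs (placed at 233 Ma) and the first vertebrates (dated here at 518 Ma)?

The older date is 518 Ma and the younger is 233 Ma.
Periods with start < 518 and end > 233 Ma: Ordovician (485.4–443.8), Silurian (443.8–419.2), Devonian (419.2–358.9), Carboniferous (358.9–298.9), Permian (298.9–251.902).
That is 5 complete periods.

5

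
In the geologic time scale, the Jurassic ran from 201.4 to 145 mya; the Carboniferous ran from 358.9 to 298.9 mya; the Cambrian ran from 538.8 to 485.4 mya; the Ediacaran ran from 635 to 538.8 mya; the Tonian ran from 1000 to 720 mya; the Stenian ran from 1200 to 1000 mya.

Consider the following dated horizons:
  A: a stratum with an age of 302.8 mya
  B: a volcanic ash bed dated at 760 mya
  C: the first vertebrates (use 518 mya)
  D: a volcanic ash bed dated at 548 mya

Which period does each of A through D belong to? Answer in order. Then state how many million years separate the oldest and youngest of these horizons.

A — Carboniferous; B — Tonian; C — Cambrian; D — Ediacaran; span 457.2 million years

Match each age against the start–end ranges in the excerpt: A = 302.8 Ma → Carboniferous (358.9–298.9); B = 760 Ma → Tonian (1000–720); C = 518 Ma → Cambrian (538.8–485.4); D = 548 Ma → Ediacaran (635–538.8).
The largest age is 760 Ma and the smallest is 302.8 Ma; their difference is 457.2 Myr.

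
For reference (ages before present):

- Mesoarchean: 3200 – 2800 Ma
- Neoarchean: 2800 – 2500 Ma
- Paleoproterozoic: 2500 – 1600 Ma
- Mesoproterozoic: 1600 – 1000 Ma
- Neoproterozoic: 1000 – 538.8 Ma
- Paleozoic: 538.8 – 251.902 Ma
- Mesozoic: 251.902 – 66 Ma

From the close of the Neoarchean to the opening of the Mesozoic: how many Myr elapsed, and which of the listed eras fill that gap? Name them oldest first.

2248.098 million years; Paleoproterozoic, Mesoproterozoic, Neoproterozoic, Paleozoic

End of Neoarchean = 2500 Ma; start of Mesozoic = 251.902 Ma.
Gap = 2500 − 251.902 = 2248.098 Myr.
Eras wholly inside 2500–251.902 Ma: Paleoproterozoic (2500–1600), Mesoproterozoic (1600–1000), Neoproterozoic (1000–538.8), Paleozoic (538.8–251.902).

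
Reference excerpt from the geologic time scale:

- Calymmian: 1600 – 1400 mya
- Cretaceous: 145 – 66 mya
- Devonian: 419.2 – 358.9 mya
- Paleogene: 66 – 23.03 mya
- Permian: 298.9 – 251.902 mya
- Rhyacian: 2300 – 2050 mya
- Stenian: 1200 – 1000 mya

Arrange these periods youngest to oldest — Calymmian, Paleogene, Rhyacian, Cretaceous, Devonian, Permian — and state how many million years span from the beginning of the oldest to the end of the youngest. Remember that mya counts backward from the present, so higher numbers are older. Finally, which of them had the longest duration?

Paleogene → Cretaceous → Permian → Devonian → Calymmian → Rhyacian; total span 2276.97 Myr; longest is Rhyacian

From the excerpt: Calymmian 1600–1400; Paleogene 66–23.03; Rhyacian 2300–2050; Cretaceous 145–66; Devonian 419.2–358.9; Permian 298.9–251.902 (Ma).
Larger Ma is earlier, so the oldest is Rhyacian and the youngest is Paleogene; youngest to oldest: Paleogene, Cretaceous, Permian, Devonian, Calymmian, Rhyacian.
Oldest start 2300 minus youngest end 23.03 gives 2276.97 Myr overall.
Individual lengths (start − end): Calymmian 200; Cretaceous 79; Permian 46.998; Paleogene 42.97; Devonian 60.3; Rhyacian 250. The largest is Rhyacian at 250 Myr.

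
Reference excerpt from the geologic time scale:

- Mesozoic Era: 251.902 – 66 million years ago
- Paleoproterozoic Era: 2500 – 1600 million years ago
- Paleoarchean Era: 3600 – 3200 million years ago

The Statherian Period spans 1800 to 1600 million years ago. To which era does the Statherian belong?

Paleoproterozoic

The Statherian (1800–1600 Ma) lies entirely within 2500–1600 Ma, the Paleoproterozoic Era.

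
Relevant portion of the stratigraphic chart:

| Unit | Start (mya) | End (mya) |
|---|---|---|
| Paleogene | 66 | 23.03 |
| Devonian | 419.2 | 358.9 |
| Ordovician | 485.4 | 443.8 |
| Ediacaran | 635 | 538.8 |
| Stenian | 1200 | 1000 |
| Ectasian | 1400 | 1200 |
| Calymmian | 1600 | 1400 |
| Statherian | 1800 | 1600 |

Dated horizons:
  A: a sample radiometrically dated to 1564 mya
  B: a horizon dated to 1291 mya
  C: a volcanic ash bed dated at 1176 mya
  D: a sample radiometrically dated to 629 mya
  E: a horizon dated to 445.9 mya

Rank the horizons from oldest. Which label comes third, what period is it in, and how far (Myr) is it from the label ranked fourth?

C, in the Stenian; 547 million years to D

Larger Ma means older, so oldest first: A 1564 > B 1291 > C 1176 > D 629 > E 445.9.
Counting 3 along gives C (1176 Ma); the excerpt puts that inside the Stenian, 1200–1000 Ma.
Next in line is D (629 Ma), and 1176 − 629 = 547 Myr.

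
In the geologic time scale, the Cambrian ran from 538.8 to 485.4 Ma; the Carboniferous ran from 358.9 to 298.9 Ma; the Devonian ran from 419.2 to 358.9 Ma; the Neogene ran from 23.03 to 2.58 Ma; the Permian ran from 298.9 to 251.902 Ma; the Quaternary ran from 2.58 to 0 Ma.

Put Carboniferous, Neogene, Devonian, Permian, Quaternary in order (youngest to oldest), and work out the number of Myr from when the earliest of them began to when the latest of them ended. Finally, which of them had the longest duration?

From the excerpt: Carboniferous 358.9–298.9; Neogene 23.03–2.58; Devonian 419.2–358.9; Permian 298.9–251.902; Quaternary 2.58–0 (Ma).
Larger Ma is earlier, so the oldest is Devonian and the youngest is Quaternary; youngest to oldest: Quaternary, Neogene, Permian, Carboniferous, Devonian.
Oldest start 419.2 minus youngest end 0 gives 419.2 Myr overall.
Individual lengths (start − end): Permian 46.998; Neogene 20.45; Carboniferous 60; Quaternary 2.58; Devonian 60.3. The largest is Devonian at 60.3 Myr.

Quaternary, Neogene, Permian, Carboniferous, Devonian; total span 419.2 Myr; longest is Devonian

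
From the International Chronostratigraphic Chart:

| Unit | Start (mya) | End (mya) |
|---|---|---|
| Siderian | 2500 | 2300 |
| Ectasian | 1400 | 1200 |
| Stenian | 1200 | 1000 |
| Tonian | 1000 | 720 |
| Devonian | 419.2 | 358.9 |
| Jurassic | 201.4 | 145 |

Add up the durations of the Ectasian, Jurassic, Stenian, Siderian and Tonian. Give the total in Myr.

936.4 million years

Each duration: Ectasian = 200; Jurassic = 56.4; Stenian = 200; Siderian = 200; Tonian = 280.
Sum: 200 + 56.4 + 200 + 200 + 280 = 936.4 Myr.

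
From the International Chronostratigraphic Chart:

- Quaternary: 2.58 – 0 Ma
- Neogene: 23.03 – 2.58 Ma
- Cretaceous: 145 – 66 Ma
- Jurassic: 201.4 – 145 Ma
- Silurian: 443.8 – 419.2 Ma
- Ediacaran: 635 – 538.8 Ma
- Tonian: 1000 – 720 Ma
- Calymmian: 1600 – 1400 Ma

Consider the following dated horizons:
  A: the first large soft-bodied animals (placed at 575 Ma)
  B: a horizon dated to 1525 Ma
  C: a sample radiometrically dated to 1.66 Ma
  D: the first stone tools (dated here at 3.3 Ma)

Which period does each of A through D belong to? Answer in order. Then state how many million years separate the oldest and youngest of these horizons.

Match each age against the start–end ranges in the excerpt: A = 575 Ma → Ediacaran (635–538.8); B = 1525 Ma → Calymmian (1600–1400); C = 1.66 Ma → Quaternary (2.58–0); D = 3.3 Ma → Neogene (23.03–2.58).
The largest age is 1525 Ma and the smallest is 1.66 Ma; their difference is 1523.34 Myr.

A — Ediacaran; B — Calymmian; C — Quaternary; D — Neogene; span 1523.34 million years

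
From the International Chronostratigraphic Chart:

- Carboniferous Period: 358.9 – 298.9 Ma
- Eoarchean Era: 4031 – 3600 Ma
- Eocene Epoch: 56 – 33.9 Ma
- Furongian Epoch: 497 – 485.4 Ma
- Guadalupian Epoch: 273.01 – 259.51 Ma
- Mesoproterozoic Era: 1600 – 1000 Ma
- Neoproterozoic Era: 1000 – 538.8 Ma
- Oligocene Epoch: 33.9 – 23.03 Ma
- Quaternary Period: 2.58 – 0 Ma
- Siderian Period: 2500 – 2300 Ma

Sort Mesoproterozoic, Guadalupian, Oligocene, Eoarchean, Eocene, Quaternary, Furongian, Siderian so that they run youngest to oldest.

Quaternary → Oligocene → Eocene → Guadalupian → Furongian → Mesoproterozoic → Siderian → Eoarchean

Sorting by start age (ascending Ma, since larger Ma = older): Quaternary began 2.58, Oligocene began 33.9, Eocene began 56, Guadalupian began 273.01, Furongian began 497, Mesoproterozoic began 1600, Siderian began 2500, Eoarchean began 4031.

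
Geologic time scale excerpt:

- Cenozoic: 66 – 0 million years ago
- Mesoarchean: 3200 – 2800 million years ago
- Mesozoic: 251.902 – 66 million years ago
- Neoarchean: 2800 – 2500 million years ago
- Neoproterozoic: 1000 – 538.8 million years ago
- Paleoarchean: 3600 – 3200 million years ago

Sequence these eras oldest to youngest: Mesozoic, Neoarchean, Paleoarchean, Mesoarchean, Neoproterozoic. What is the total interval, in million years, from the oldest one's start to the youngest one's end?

Start ages (Ma): Paleoarchean 3600, Mesoarchean 3200, Neoarchean 2800, Neoproterozoic 1000, Mesozoic 251.902.
Ordered oldest to youngest: Paleoarchean, Mesoarchean, Neoarchean, Neoproterozoic, Mesozoic.
Span = 3600 − 66 = 3534 Myr.

Paleoarchean, Mesoarchean, Neoarchean, Neoproterozoic, Mesozoic; total span 3534 Myr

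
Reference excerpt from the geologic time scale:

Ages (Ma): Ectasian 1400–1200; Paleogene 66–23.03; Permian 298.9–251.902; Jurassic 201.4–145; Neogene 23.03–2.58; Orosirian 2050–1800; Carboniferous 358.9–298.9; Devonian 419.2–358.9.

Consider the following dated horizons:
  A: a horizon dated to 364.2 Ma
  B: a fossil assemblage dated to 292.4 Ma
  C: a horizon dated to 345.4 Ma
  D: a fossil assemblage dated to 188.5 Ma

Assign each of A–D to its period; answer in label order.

A: 364.2 Ma lies in 419.2–358.9 Ma, so Devonian.
B: 292.4 Ma lies in 298.9–251.902 Ma, so Permian.
C: 345.4 Ma lies in 358.9–298.9 Ma, so Carboniferous.
D: 188.5 Ma lies in 201.4–145 Ma, so Jurassic.

A — Devonian; B — Permian; C — Carboniferous; D — Jurassic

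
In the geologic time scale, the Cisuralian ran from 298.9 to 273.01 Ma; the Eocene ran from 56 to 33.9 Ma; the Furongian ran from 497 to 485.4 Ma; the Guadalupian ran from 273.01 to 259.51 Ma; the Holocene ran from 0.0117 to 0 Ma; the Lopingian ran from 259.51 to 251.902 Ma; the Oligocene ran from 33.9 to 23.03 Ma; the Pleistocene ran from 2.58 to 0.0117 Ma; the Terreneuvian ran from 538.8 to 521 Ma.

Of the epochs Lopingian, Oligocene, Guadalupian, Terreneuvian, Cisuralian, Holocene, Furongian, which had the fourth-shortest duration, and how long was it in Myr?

Furongian, 11.6 million years

Durations: Lopingian 7.608; Oligocene 10.87; Guadalupian 13.5; Terreneuvian 17.8; Cisuralian 25.89; Holocene 0.0117; Furongian 11.6 Myr.
Sorted shortest-first: Holocene (0.0117), Lopingian (7.608), Oligocene (10.87), Furongian (11.6), Guadalupian (13.5), Terreneuvian (17.8), Cisuralian (25.89).
The fourth shortest is Furongian at 11.6 Myr.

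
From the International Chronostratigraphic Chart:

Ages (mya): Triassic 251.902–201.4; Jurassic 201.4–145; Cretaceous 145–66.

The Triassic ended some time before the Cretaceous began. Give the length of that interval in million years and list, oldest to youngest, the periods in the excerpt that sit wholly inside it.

End of Triassic = 201.4 Ma; start of Cretaceous = 145 Ma.
Gap = 201.4 − 145 = 56.4 Myr.
Periods wholly inside 201.4–145 Ma: Jurassic (201.4–145).

56.4 million years; Jurassic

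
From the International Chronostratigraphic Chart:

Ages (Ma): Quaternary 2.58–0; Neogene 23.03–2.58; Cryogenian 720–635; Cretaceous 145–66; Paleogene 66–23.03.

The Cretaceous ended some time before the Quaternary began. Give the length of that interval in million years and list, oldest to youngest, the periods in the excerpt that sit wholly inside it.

63.42 million years; Paleogene, Neogene

The Cretaceous closes at 66 Ma and the Quaternary opens at 2.58 Ma, so the interval is 66 − 2.58 = 63.42 Myr.
A period fits inside if it starts at or after 66 Ma and ends at or before 2.58 Ma; oldest first that gives Paleogene, Neogene.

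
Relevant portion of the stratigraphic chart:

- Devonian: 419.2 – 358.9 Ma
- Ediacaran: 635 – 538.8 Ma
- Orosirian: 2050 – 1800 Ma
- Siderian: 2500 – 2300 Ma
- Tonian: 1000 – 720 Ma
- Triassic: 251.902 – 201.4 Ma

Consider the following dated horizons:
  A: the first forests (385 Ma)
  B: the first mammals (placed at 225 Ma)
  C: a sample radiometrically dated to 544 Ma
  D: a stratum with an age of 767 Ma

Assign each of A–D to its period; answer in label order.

A — Devonian; B — Triassic; C — Ediacaran; D — Tonian

A: 385 Ma lies in 419.2–358.9 Ma, so Devonian.
B: 225 Ma lies in 251.902–201.4 Ma, so Triassic.
C: 544 Ma lies in 635–538.8 Ma, so Ediacaran.
D: 767 Ma lies in 1000–720 Ma, so Tonian.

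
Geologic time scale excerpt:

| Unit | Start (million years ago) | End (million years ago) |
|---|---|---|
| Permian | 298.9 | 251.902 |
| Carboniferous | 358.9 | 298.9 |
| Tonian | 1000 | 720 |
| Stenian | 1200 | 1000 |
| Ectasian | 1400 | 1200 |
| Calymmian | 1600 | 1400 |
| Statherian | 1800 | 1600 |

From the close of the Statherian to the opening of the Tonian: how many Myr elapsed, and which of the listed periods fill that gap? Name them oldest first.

The Statherian closes at 1600 Ma and the Tonian opens at 1000 Ma, so the interval is 1600 − 1000 = 600 Myr.
A period fits inside if it starts at or after 1600 Ma and ends at or before 1000 Ma; oldest first that gives Calymmian, Ectasian, Stenian.

600 million years; Calymmian, Ectasian, Stenian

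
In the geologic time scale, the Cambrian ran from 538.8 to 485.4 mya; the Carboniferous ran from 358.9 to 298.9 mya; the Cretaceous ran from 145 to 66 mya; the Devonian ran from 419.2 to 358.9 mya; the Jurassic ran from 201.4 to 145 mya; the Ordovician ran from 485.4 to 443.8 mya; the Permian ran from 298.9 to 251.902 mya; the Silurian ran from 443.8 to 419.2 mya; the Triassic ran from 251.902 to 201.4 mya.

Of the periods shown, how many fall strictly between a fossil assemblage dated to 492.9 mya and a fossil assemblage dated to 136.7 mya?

The older date is 492.9 Ma and the younger is 136.7 Ma.
Periods with start < 492.9 and end > 136.7 Ma: Ordovician (485.4–443.8), Silurian (443.8–419.2), Devonian (419.2–358.9), Carboniferous (358.9–298.9), Permian (298.9–251.902), Triassic (251.902–201.4), Jurassic (201.4–145).
That is 7 complete periods.

7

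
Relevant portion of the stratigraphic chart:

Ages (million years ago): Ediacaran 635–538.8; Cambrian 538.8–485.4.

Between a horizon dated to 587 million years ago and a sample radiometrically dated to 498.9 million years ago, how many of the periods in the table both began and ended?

The older date is 587 Ma and the younger is 498.9 Ma.
No period both begins after 587 Ma and ends before 498.9 Ma, so the count is 0.

0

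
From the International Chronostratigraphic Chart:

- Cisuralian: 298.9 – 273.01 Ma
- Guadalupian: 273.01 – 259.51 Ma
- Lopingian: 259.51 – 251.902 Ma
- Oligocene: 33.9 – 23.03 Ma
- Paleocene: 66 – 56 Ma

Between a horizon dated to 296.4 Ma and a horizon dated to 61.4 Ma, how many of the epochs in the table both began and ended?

296.4 Ma sits inside the Cisuralian (298.9–273.01) and 61.4 Ma inside the Paleocene (66–56); neither of those is wholly between the two dates.
The listed epochs lying completely between them are Guadalupian, Lopingian — 2 in all.

2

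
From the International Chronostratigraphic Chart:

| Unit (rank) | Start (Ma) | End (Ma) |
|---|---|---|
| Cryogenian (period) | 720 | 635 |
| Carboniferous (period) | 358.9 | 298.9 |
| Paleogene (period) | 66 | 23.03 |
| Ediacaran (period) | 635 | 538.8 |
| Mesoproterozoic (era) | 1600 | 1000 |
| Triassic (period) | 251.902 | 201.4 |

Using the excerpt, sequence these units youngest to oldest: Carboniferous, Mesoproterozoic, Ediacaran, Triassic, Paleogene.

The oldest of these is Mesoproterozoic (starts 1600 Ma) and the youngest is Paleogene (ends 23.03 Ma).
In between, by decreasing start age: Ediacaran (635), Carboniferous (358.9), Triassic (251.902).
Listing youngest first means reversing that sequence.

Paleogene → Triassic → Carboniferous → Ediacaran → Mesoproterozoic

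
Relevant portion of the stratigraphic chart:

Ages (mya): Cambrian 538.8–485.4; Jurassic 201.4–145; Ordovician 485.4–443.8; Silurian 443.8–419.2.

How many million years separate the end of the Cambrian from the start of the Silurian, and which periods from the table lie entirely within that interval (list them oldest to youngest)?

41.6 million years; Ordovician

The Cambrian closes at 485.4 Ma and the Silurian opens at 443.8 Ma, so the interval is 485.4 − 443.8 = 41.6 Myr.
A period fits inside if it starts at or after 485.4 Ma and ends at or before 443.8 Ma; oldest first that gives Ordovician.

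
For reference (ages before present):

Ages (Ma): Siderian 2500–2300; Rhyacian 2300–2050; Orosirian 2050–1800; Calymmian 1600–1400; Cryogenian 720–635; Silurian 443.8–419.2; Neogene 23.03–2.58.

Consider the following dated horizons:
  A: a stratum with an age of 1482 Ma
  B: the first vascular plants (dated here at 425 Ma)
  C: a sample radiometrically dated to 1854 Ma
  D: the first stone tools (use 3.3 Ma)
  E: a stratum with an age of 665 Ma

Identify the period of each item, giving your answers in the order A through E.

A — Calymmian; B — Silurian; C — Orosirian; D — Neogene; E — Cryogenian

A: 1482 Ma lies in 1600–1400 Ma, so Calymmian.
B: 425 Ma lies in 443.8–419.2 Ma, so Silurian.
C: 1854 Ma lies in 2050–1800 Ma, so Orosirian.
D: 3.3 Ma lies in 23.03–2.58 Ma, so Neogene.
E: 665 Ma lies in 720–635 Ma, so Cryogenian.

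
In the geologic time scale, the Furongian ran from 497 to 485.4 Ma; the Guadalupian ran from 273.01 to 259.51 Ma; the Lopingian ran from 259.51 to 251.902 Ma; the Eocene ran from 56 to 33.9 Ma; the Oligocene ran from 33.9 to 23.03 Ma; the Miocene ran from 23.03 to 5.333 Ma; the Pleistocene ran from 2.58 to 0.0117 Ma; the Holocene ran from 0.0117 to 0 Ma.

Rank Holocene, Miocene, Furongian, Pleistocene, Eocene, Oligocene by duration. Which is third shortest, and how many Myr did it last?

Durations: Holocene 0.0117; Miocene 17.697; Furongian 11.6; Pleistocene 2.5683; Eocene 22.1; Oligocene 10.87 Myr.
Sorted shortest-first: Holocene (0.0117), Pleistocene (2.5683), Oligocene (10.87), Furongian (11.6), Miocene (17.697), Eocene (22.1).
The third shortest is Oligocene at 10.87 Myr.

Oligocene, 10.87 million years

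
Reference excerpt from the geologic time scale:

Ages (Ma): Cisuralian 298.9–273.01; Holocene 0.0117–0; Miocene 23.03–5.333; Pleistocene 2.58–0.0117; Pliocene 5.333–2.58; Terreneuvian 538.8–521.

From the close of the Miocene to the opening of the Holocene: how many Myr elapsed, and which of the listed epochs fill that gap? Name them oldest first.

The Miocene closes at 5.333 Ma and the Holocene opens at 0.0117 Ma, so the interval is 5.333 − 0.0117 = 5.3213 Myr.
An epoch fits inside if it starts at or after 5.333 Ma and ends at or before 0.0117 Ma; oldest first that gives Pliocene, Pleistocene.

5.3213 million years; Pliocene, Pleistocene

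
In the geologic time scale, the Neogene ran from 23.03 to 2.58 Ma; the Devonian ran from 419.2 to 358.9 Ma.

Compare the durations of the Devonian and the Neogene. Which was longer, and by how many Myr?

Devonian: 419.2 − 358.9 = 60.3 Myr.
Neogene: 23.03 − 2.58 = 20.45 Myr.
Difference: 60.3 − 20.45 = 39.85 Myr, so the Devonian was longer.

Devonian, by 39.85 million years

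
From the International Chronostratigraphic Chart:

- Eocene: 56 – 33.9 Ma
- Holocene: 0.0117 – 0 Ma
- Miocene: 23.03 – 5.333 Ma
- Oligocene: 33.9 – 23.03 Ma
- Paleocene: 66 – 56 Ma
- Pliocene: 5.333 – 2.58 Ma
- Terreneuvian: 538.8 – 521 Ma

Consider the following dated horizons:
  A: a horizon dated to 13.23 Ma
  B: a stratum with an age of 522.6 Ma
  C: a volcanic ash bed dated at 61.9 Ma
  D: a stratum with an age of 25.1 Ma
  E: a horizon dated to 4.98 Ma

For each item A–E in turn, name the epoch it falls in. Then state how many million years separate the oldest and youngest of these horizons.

A — Miocene; B — Terreneuvian; C — Paleocene; D — Oligocene; E — Pliocene; span 517.62 million years

Match each age against the start–end ranges in the excerpt: A = 13.23 Ma → Miocene (23.03–5.333); B = 522.6 Ma → Terreneuvian (538.8–521); C = 61.9 Ma → Paleocene (66–56); D = 25.1 Ma → Oligocene (33.9–23.03); E = 4.98 Ma → Pliocene (5.333–2.58).
The largest age is 522.6 Ma and the smallest is 4.98 Ma; their difference is 517.62 Myr.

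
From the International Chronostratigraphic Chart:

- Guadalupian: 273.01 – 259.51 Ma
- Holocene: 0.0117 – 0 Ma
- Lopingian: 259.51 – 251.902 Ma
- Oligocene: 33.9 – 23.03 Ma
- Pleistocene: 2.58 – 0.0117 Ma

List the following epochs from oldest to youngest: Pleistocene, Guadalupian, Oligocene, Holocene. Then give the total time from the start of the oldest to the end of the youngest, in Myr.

From the excerpt: Pleistocene 2.58–0.0117; Guadalupian 273.01–259.51; Oligocene 33.9–23.03; Holocene 0.0117–0 (Ma).
Larger Ma is earlier, so the oldest is Guadalupian and the youngest is Holocene; oldest to youngest: Guadalupian, Oligocene, Pleistocene, Holocene.
Oldest start 273.01 minus youngest end 0 gives 273.01 Myr overall.

Guadalupian, Oligocene, Pleistocene, Holocene; total span 273.01 Myr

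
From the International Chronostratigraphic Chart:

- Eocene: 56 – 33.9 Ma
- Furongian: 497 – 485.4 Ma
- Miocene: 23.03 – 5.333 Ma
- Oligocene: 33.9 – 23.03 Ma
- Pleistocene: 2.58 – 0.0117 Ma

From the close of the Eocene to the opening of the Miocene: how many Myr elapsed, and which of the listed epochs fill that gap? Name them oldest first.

End of Eocene = 33.9 Ma; start of Miocene = 23.03 Ma.
Gap = 33.9 − 23.03 = 10.87 Myr.
Epochs wholly inside 33.9–23.03 Ma: Oligocene (33.9–23.03).

10.87 million years; Oligocene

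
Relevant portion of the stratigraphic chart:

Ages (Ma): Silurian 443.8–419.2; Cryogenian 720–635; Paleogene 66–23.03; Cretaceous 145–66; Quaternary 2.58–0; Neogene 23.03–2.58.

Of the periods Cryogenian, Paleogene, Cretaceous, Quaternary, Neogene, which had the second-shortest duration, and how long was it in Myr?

Start − end for each: Cryogenian 720 − 635 = 85; Paleogene 66 − 23.03 = 42.97; Cretaceous 145 − 66 = 79; Quaternary 2.58 − 0 = 2.58; Neogene 23.03 − 2.58 = 20.45.
Ranking these from shortest: Quaternary < Neogene < Paleogene < Cretaceous < Cryogenian.
Position 2 in that ranking is Neogene, which lasted 20.45 Myr.

Neogene, 20.45 million years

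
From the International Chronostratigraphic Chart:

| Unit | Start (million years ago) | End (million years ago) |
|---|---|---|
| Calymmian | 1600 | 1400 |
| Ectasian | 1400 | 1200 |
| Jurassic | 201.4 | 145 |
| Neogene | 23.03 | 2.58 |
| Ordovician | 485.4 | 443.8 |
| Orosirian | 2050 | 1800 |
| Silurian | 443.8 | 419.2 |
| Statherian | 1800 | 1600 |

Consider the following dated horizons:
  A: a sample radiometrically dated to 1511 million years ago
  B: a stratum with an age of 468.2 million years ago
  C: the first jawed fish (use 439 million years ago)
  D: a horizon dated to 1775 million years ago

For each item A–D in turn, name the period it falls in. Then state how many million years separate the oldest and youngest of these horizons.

A: 1511 Ma lies in 1600–1400 Ma, so Calymmian.
B: 468.2 Ma lies in 485.4–443.8 Ma, so Ordovician.
C: 439 Ma lies in 443.8–419.2 Ma, so Silurian.
D: 1775 Ma lies in 1800–1600 Ma, so Statherian.
Oldest = 1775 Ma, youngest = 439 Ma → span 1336 Myr.

A — Calymmian; B — Ordovician; C — Silurian; D — Statherian; span 1336 million years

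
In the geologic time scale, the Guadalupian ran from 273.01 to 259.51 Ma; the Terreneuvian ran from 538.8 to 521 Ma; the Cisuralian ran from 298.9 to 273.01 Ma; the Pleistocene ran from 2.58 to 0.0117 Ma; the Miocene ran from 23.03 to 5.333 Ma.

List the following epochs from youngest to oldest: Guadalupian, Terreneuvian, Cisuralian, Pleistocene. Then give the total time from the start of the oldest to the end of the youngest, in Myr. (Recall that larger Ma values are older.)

Start ages (Ma): Terreneuvian 538.8, Cisuralian 298.9, Guadalupian 273.01, Pleistocene 2.58.
Ordered youngest to oldest: Pleistocene, Guadalupian, Cisuralian, Terreneuvian.
Span = 538.8 − 0.0117 = 538.7883 Myr.

Pleistocene → Guadalupian → Cisuralian → Terreneuvian; total span 538.7883 Myr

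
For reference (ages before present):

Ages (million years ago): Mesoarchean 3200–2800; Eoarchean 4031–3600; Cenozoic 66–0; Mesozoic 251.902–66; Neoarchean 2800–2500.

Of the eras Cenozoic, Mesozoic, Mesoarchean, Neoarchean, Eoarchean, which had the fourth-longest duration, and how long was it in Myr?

Durations: Cenozoic 66; Mesozoic 185.902; Mesoarchean 400; Neoarchean 300; Eoarchean 431 Myr.
Sorted longest-first: Eoarchean (431), Mesoarchean (400), Neoarchean (300), Mesozoic (185.902), Cenozoic (66).
The fourth longest is Mesozoic at 185.902 Myr.

Mesozoic, 185.902 million years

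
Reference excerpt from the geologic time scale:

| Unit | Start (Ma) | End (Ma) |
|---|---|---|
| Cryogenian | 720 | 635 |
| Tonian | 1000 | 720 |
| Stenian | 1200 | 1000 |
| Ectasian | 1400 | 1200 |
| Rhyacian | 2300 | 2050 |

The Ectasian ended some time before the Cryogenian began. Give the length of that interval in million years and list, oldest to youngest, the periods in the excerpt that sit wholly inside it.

The Ectasian closes at 1200 Ma and the Cryogenian opens at 720 Ma, so the interval is 1200 − 720 = 480 Myr.
A period fits inside if it starts at or after 1200 Ma and ends at or before 720 Ma; oldest first that gives Stenian, Tonian.

480 million years; Stenian, Tonian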